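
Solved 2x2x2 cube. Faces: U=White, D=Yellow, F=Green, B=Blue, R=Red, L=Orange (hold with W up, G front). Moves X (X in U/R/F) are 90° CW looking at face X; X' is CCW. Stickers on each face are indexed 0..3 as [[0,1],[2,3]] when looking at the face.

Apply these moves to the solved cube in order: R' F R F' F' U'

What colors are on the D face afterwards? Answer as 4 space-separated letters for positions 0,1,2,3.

After move 1 (R'): R=RRRR U=WBWB F=GWGW D=YGYG B=YBYB
After move 2 (F): F=GGWW U=WBOO R=WRBR D=RRYG L=OYOG
After move 3 (R): R=BWRR U=WGOW F=GRWG D=RYYY B=OBBB
After move 4 (F'): F=RGGW U=WGBR R=YWRR D=YGYY L=OWOO
After move 5 (F'): F=GWRG U=WGYR R=GWYR D=WOYY L=OROB
After move 6 (U'): U=GRWY F=ORRG R=GWYR B=GWBB L=OBOB
Query: D face = WOYY

Answer: W O Y Y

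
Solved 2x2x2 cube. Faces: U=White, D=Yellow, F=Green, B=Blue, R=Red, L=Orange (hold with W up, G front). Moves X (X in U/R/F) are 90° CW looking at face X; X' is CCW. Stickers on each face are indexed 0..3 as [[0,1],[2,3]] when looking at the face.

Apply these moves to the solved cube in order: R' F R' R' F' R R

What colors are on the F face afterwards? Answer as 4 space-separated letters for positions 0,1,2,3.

Answer: Y G G W

Derivation:
After move 1 (R'): R=RRRR U=WBWB F=GWGW D=YGYG B=YBYB
After move 2 (F): F=GGWW U=WBOO R=WRBR D=RRYG L=OYOG
After move 3 (R'): R=RRWB U=WYOY F=GBWO D=RGYW B=GBRB
After move 4 (R'): R=RBRW U=WROG F=GYWY D=RBYO B=WBGB
After move 5 (F'): F=YYGW U=WRRR R=BBRW D=YGYO L=OGOO
After move 6 (R): R=RBWB U=WYRW F=YGGO D=YGYW B=RBRB
After move 7 (R): R=WRBB U=WGRO F=YGGW D=YRYR B=WBYB
Query: F face = YGGW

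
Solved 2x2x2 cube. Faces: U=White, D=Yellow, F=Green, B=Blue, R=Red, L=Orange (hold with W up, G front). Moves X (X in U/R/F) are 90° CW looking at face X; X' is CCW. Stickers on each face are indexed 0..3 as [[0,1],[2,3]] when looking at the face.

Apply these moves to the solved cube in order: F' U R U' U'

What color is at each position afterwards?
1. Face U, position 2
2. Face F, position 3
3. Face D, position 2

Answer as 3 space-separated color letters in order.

Answer: R Y Y

Derivation:
After move 1 (F'): F=GGGG U=WWRR R=YRYR D=OOYY L=OWOW
After move 2 (U): U=RWRW F=YRGG R=BBYR B=OWBB L=GGOW
After move 3 (R): R=YBRB U=RRRG F=YOGY D=OBYO B=WWWB
After move 4 (U'): U=RGRR F=GGGY R=YORB B=YBWB L=WWOW
After move 5 (U'): U=GRRR F=WWGY R=GGRB B=YOWB L=YBOW
Query 1: U[2] = R
Query 2: F[3] = Y
Query 3: D[2] = Y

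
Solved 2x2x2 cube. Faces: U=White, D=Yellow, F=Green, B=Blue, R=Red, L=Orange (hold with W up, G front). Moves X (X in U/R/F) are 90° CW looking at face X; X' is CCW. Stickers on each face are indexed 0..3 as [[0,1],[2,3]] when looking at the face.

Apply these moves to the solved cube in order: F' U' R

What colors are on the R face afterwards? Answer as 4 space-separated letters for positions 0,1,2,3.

Answer: Y G R G

Derivation:
After move 1 (F'): F=GGGG U=WWRR R=YRYR D=OOYY L=OWOW
After move 2 (U'): U=WRWR F=OWGG R=GGYR B=YRBB L=BBOW
After move 3 (R): R=YGRG U=WWWG F=OOGY D=OBYY B=RRRB
Query: R face = YGRG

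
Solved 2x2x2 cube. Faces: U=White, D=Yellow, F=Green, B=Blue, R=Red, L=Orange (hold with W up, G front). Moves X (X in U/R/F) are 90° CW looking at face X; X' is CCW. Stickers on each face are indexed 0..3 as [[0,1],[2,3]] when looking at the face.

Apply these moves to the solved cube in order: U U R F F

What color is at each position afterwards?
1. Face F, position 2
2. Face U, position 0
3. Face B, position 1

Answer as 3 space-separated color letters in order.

Answer: Y W G

Derivation:
After move 1 (U): U=WWWW F=RRGG R=BBRR B=OOBB L=GGOO
After move 2 (U): U=WWWW F=BBGG R=OORR B=GGBB L=RROO
After move 3 (R): R=RORO U=WBWG F=BYGY D=YBYG B=WGWB
After move 4 (F): F=GBYY U=WBOR R=WOGO D=RRYG L=RYOB
After move 5 (F): F=YGYB U=WBBY R=OORO D=GWYG L=RROR
Query 1: F[2] = Y
Query 2: U[0] = W
Query 3: B[1] = G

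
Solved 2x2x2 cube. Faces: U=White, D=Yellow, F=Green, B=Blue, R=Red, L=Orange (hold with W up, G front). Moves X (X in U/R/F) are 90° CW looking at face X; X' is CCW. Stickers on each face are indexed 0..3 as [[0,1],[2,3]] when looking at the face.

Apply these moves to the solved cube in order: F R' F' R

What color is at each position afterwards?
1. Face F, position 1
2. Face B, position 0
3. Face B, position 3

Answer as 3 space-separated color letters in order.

Answer: Y W B

Derivation:
After move 1 (F): F=GGGG U=WWOO R=WRWR D=RRYY L=OYOY
After move 2 (R'): R=RRWW U=WBOB F=GWGO D=RGYG B=YBRB
After move 3 (F'): F=WOGG U=WBRW R=GRRW D=YYYG L=OBOO
After move 4 (R): R=RGWR U=WORG F=WYGG D=YRYY B=WBBB
Query 1: F[1] = Y
Query 2: B[0] = W
Query 3: B[3] = B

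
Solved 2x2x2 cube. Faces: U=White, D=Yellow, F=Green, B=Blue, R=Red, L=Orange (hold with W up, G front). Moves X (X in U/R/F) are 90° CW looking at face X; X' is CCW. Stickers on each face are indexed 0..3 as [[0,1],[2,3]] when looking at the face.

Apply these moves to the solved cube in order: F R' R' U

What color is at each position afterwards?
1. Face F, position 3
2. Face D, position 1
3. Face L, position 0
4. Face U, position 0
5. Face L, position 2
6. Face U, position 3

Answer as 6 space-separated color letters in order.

Answer: B W G O O R

Derivation:
After move 1 (F): F=GGGG U=WWOO R=WRWR D=RRYY L=OYOY
After move 2 (R'): R=RRWW U=WBOB F=GWGO D=RGYG B=YBRB
After move 3 (R'): R=RWRW U=WROY F=GBGB D=RWYO B=GBGB
After move 4 (U): U=OWYR F=RWGB R=GBRW B=OYGB L=GBOY
Query 1: F[3] = B
Query 2: D[1] = W
Query 3: L[0] = G
Query 4: U[0] = O
Query 5: L[2] = O
Query 6: U[3] = R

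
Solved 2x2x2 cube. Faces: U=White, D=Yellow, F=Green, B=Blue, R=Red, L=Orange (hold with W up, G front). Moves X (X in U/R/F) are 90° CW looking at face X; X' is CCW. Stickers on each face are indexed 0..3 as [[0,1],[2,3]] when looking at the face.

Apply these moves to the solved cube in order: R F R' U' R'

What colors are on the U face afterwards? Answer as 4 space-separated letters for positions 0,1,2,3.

After move 1 (R): R=RRRR U=WGWG F=GYGY D=YBYB B=WBWB
After move 2 (F): F=GGYY U=WGOO R=WRGR D=RRYB L=OYOB
After move 3 (R'): R=RRWG U=WWOW F=GGYO D=RGYY B=BBRB
After move 4 (U'): U=WWWO F=OYYO R=GGWG B=RRRB L=BBOB
After move 5 (R'): R=GGGW U=WRWR F=OWYO D=RYYO B=YRGB
Query: U face = WRWR

Answer: W R W R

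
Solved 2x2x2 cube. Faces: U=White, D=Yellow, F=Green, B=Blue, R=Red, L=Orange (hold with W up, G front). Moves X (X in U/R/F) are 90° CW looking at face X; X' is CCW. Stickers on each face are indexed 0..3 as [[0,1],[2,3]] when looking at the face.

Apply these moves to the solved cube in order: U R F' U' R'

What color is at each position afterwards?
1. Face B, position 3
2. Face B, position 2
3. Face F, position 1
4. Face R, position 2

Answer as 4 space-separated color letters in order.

After move 1 (U): U=WWWW F=RRGG R=BBRR B=OOBB L=GGOO
After move 2 (R): R=RBRB U=WRWG F=RYGY D=YBYO B=WOWB
After move 3 (F'): F=YYRG U=WRRR R=BBYB D=GOYO L=GGOW
After move 4 (U'): U=RRWR F=GGRG R=YYYB B=BBWB L=WOOW
After move 5 (R'): R=YBYY U=RWWB F=GRRR D=GGYG B=OBOB
Query 1: B[3] = B
Query 2: B[2] = O
Query 3: F[1] = R
Query 4: R[2] = Y

Answer: B O R Y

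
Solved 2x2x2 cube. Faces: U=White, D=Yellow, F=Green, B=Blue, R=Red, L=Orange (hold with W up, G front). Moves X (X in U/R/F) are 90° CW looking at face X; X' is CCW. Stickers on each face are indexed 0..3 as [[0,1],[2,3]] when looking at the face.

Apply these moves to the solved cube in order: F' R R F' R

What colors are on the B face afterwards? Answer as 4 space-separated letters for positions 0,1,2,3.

Answer: R B O B

Derivation:
After move 1 (F'): F=GGGG U=WWRR R=YRYR D=OOYY L=OWOW
After move 2 (R): R=YYRR U=WGRG F=GOGY D=OBYB B=RBWB
After move 3 (R): R=RYRY U=WORY F=GBGB D=OWYR B=GBGB
After move 4 (F'): F=BBGG U=WORR R=WYOY D=WWYR L=OYOR
After move 5 (R): R=OWYY U=WBRG F=BWGR D=WGYG B=RBOB
Query: B face = RBOB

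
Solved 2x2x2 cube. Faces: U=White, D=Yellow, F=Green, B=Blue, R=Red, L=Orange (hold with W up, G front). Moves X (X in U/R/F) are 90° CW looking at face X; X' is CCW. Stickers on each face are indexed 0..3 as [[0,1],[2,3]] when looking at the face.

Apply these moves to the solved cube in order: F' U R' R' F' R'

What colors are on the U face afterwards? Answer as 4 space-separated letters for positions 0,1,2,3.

Answer: R R R G

Derivation:
After move 1 (F'): F=GGGG U=WWRR R=YRYR D=OOYY L=OWOW
After move 2 (U): U=RWRW F=YRGG R=BBYR B=OWBB L=GGOW
After move 3 (R'): R=BRBY U=RBRO F=YWGW D=ORYG B=YWOB
After move 4 (R'): R=RYBB U=RORY F=YBGO D=OWYW B=GWRB
After move 5 (F'): F=BOYG U=RORB R=WYOB D=GWYW L=GYOR
After move 6 (R'): R=YBWO U=RRRG F=BOYB D=GOYG B=WWWB
Query: U face = RRRG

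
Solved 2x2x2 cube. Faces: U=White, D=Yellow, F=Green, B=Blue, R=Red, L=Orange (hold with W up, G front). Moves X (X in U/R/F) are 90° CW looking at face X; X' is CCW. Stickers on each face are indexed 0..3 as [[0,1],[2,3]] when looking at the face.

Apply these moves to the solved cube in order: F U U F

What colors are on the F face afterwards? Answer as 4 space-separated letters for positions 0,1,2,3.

After move 1 (F): F=GGGG U=WWOO R=WRWR D=RRYY L=OYOY
After move 2 (U): U=OWOW F=WRGG R=BBWR B=OYBB L=GGOY
After move 3 (U): U=OOWW F=BBGG R=OYWR B=GGBB L=WROY
After move 4 (F): F=GBGB U=OOYR R=WYWR D=WOYY L=WROR
Query: F face = GBGB

Answer: G B G B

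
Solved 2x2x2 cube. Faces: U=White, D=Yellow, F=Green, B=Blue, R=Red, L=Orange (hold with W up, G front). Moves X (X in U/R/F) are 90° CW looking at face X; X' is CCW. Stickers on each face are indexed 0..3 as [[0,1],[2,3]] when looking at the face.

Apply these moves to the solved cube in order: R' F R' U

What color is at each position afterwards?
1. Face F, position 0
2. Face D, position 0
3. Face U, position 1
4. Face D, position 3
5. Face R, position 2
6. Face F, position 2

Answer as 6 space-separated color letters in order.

Answer: R R W W W W

Derivation:
After move 1 (R'): R=RRRR U=WBWB F=GWGW D=YGYG B=YBYB
After move 2 (F): F=GGWW U=WBOO R=WRBR D=RRYG L=OYOG
After move 3 (R'): R=RRWB U=WYOY F=GBWO D=RGYW B=GBRB
After move 4 (U): U=OWYY F=RRWO R=GBWB B=OYRB L=GBOG
Query 1: F[0] = R
Query 2: D[0] = R
Query 3: U[1] = W
Query 4: D[3] = W
Query 5: R[2] = W
Query 6: F[2] = W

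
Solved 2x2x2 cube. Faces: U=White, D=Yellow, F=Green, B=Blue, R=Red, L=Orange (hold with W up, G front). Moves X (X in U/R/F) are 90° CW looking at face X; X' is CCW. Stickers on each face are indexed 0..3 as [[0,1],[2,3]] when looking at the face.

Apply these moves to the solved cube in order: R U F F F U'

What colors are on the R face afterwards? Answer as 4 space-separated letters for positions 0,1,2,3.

After move 1 (R): R=RRRR U=WGWG F=GYGY D=YBYB B=WBWB
After move 2 (U): U=WWGG F=RRGY R=WBRR B=OOWB L=GYOO
After move 3 (F): F=GRYR U=WWOY R=GBGR D=RWYB L=GYOB
After move 4 (F): F=YGRR U=WWBY R=OBYR D=GGYB L=GROW
After move 5 (F): F=RYRG U=WWWR R=BBYR D=YOYB L=GGOG
After move 6 (U'): U=WRWW F=GGRG R=RYYR B=BBWB L=OOOG
Query: R face = RYYR

Answer: R Y Y R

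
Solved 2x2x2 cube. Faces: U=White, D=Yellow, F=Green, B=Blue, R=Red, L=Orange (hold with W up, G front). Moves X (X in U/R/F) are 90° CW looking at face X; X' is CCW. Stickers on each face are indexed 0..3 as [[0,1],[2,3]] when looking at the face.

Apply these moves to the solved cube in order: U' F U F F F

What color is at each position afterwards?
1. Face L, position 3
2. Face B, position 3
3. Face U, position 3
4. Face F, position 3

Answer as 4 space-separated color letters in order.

After move 1 (U'): U=WWWW F=OOGG R=GGRR B=RRBB L=BBOO
After move 2 (F): F=GOGO U=WWOB R=WGWR D=RGYY L=BYOY
After move 3 (U): U=OWBW F=WGGO R=RRWR B=BYBB L=GOOY
After move 4 (F): F=GWOG U=OWYO R=BRWR D=WRYY L=GROG
After move 5 (F): F=OGGW U=OWGR R=YROR D=WBYY L=GWOR
After move 6 (F): F=GOWG U=OWRW R=GRRR D=OYYY L=GWOB
Query 1: L[3] = B
Query 2: B[3] = B
Query 3: U[3] = W
Query 4: F[3] = G

Answer: B B W G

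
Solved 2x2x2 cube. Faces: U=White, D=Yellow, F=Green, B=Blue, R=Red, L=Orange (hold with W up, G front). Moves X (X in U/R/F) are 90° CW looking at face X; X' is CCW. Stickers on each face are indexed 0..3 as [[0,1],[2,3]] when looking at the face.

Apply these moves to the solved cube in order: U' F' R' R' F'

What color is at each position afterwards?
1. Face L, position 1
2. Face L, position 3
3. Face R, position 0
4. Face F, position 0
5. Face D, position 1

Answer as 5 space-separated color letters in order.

Answer: Y G W B W

Derivation:
After move 1 (U'): U=WWWW F=OOGG R=GGRR B=RRBB L=BBOO
After move 2 (F'): F=OGOG U=WWGR R=YGYR D=BOYY L=BWOW
After move 3 (R'): R=GRYY U=WBGR F=OWOR D=BGYG B=YROB
After move 4 (R'): R=RYGY U=WOGY F=OBOR D=BWYR B=GRGB
After move 5 (F'): F=BROO U=WORG R=WYBY D=WWYR L=BYOG
Query 1: L[1] = Y
Query 2: L[3] = G
Query 3: R[0] = W
Query 4: F[0] = B
Query 5: D[1] = W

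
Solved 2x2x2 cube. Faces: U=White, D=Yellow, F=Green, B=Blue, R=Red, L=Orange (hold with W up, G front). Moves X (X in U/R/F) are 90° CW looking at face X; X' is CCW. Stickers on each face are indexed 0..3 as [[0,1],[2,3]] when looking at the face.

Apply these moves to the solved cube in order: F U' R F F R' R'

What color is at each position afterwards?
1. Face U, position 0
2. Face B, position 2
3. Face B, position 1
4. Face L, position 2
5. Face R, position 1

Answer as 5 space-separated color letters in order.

Answer: W G R O B

Derivation:
After move 1 (F): F=GGGG U=WWOO R=WRWR D=RRYY L=OYOY
After move 2 (U'): U=WOWO F=OYGG R=GGWR B=WRBB L=BBOY
After move 3 (R): R=WGRG U=WYWG F=ORGY D=RBYW B=OROB
After move 4 (F): F=GOYR U=WYYB R=WGGG D=RWYW L=BROB
After move 5 (F): F=YGRO U=WYBR R=YGBG D=GWYW L=BROW
After move 6 (R'): R=GGYB U=WOBO F=YYRR D=GGYO B=WRWB
After move 7 (R'): R=GBGY U=WWBW F=YORO D=GYYR B=ORGB
Query 1: U[0] = W
Query 2: B[2] = G
Query 3: B[1] = R
Query 4: L[2] = O
Query 5: R[1] = B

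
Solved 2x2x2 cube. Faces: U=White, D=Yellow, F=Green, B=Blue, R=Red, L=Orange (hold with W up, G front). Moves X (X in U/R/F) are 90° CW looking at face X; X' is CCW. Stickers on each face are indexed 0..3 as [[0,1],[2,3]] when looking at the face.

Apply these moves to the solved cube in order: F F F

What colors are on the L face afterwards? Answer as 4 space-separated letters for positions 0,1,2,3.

Answer: O W O W

Derivation:
After move 1 (F): F=GGGG U=WWOO R=WRWR D=RRYY L=OYOY
After move 2 (F): F=GGGG U=WWYY R=OROR D=WWYY L=OROR
After move 3 (F): F=GGGG U=WWRR R=YRYR D=OOYY L=OWOW
Query: L face = OWOW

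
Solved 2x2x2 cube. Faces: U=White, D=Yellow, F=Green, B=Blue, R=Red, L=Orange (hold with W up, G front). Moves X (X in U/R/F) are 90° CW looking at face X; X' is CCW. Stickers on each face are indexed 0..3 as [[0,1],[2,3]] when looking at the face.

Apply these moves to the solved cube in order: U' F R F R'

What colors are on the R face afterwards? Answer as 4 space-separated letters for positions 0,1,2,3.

Answer: W G O O

Derivation:
After move 1 (U'): U=WWWW F=OOGG R=GGRR B=RRBB L=BBOO
After move 2 (F): F=GOGO U=WWOB R=WGWR D=RGYY L=BYOY
After move 3 (R): R=WWRG U=WOOO F=GGGY D=RBYR B=BRWB
After move 4 (F): F=GGYG U=WOYY R=OWOG D=RWYR L=BROB
After move 5 (R'): R=WGOO U=WWYB F=GOYY D=RGYG B=RRWB
Query: R face = WGOO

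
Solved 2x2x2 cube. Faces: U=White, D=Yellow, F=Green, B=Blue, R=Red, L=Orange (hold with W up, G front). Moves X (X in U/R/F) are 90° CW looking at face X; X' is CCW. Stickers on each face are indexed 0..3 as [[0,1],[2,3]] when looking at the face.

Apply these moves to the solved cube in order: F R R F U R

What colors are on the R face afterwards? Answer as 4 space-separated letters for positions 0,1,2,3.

After move 1 (F): F=GGGG U=WWOO R=WRWR D=RRYY L=OYOY
After move 2 (R): R=WWRR U=WGOG F=GRGY D=RBYB B=OBWB
After move 3 (R): R=RWRW U=WROY F=GBGB D=RWYO B=GBGB
After move 4 (F): F=GGBB U=WRYY R=OWYW D=RRYO L=OROW
After move 5 (U): U=YWYR F=OWBB R=GBYW B=ORGB L=GGOW
After move 6 (R): R=YGWB U=YWYB F=ORBO D=RGYO B=RRWB
Query: R face = YGWB

Answer: Y G W B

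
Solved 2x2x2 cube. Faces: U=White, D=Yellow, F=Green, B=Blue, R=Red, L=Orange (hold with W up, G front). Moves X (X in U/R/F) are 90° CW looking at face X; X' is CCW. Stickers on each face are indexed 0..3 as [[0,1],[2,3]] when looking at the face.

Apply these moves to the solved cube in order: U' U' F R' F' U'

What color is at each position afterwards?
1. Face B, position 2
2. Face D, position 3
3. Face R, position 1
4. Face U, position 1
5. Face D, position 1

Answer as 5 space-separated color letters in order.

Answer: O B R W Y

Derivation:
After move 1 (U'): U=WWWW F=OOGG R=GGRR B=RRBB L=BBOO
After move 2 (U'): U=WWWW F=BBGG R=OORR B=GGBB L=RROO
After move 3 (F): F=GBGB U=WWOR R=WOWR D=ROYY L=RYOY
After move 4 (R'): R=ORWW U=WBOG F=GWGR D=RBYB B=YGOB
After move 5 (F'): F=WRGG U=WBOW R=BRRW D=YYYB L=RGOO
After move 6 (U'): U=BWWO F=RGGG R=WRRW B=BROB L=YGOO
Query 1: B[2] = O
Query 2: D[3] = B
Query 3: R[1] = R
Query 4: U[1] = W
Query 5: D[1] = Y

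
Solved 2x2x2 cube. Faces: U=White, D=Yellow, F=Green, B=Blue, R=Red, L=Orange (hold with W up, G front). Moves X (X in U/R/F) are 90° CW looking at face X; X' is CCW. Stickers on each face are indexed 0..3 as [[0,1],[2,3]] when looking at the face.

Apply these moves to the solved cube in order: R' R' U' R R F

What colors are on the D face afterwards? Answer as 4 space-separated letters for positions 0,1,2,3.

After move 1 (R'): R=RRRR U=WBWB F=GWGW D=YGYG B=YBYB
After move 2 (R'): R=RRRR U=WYWY F=GBGB D=YWYW B=GBGB
After move 3 (U'): U=YYWW F=OOGB R=GBRR B=RRGB L=GBOO
After move 4 (R): R=RGRB U=YOWB F=OWGW D=YGYR B=WRYB
After move 5 (R): R=RRBG U=YWWW F=OGGR D=YYYW B=BROB
After move 6 (F): F=GORG U=YWOB R=WRWG D=BRYW L=GYOY
Query: D face = BRYW

Answer: B R Y W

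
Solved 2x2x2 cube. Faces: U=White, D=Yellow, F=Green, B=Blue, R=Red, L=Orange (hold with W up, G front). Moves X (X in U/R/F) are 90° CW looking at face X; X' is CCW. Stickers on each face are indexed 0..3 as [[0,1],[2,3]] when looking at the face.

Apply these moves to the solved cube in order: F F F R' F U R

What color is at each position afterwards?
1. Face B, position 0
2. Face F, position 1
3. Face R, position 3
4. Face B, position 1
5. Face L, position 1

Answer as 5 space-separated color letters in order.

Answer: B R B O G

Derivation:
After move 1 (F): F=GGGG U=WWOO R=WRWR D=RRYY L=OYOY
After move 2 (F): F=GGGG U=WWYY R=OROR D=WWYY L=OROR
After move 3 (F): F=GGGG U=WWRR R=YRYR D=OOYY L=OWOW
After move 4 (R'): R=RRYY U=WBRB F=GWGR D=OGYG B=YBOB
After move 5 (F): F=GGRW U=WBWW R=RRBY D=YRYG L=OOOG
After move 6 (U): U=WWWB F=RRRW R=YBBY B=OOOB L=GGOG
After move 7 (R): R=BYYB U=WRWW F=RRRG D=YOYO B=BOWB
Query 1: B[0] = B
Query 2: F[1] = R
Query 3: R[3] = B
Query 4: B[1] = O
Query 5: L[1] = G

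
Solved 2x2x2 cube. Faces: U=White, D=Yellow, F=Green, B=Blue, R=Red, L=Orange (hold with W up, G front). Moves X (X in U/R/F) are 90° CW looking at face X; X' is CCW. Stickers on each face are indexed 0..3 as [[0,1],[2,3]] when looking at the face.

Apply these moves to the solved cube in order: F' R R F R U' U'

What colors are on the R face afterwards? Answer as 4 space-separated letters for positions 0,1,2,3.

Answer: O O Y Y

Derivation:
After move 1 (F'): F=GGGG U=WWRR R=YRYR D=OOYY L=OWOW
After move 2 (R): R=YYRR U=WGRG F=GOGY D=OBYB B=RBWB
After move 3 (R): R=RYRY U=WORY F=GBGB D=OWYR B=GBGB
After move 4 (F): F=GGBB U=WOWW R=RYYY D=RRYR L=OOOW
After move 5 (R): R=YRYY U=WGWB F=GRBR D=RGYG B=WBOB
After move 6 (U'): U=GBWW F=OOBR R=GRYY B=YROB L=WBOW
After move 7 (U'): U=BWGW F=WBBR R=OOYY B=GROB L=YROW
Query: R face = OOYY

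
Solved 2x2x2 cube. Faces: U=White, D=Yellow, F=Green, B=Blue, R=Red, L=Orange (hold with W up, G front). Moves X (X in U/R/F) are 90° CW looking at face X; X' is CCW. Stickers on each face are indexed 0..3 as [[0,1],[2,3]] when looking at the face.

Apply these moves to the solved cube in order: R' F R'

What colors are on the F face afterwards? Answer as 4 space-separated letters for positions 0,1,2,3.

Answer: G B W O

Derivation:
After move 1 (R'): R=RRRR U=WBWB F=GWGW D=YGYG B=YBYB
After move 2 (F): F=GGWW U=WBOO R=WRBR D=RRYG L=OYOG
After move 3 (R'): R=RRWB U=WYOY F=GBWO D=RGYW B=GBRB
Query: F face = GBWO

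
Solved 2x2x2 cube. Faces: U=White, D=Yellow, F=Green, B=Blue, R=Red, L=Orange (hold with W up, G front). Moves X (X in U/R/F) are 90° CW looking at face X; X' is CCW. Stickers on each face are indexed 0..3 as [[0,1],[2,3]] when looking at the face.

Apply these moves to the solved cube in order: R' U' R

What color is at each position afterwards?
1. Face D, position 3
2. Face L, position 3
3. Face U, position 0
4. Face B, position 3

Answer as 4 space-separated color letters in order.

After move 1 (R'): R=RRRR U=WBWB F=GWGW D=YGYG B=YBYB
After move 2 (U'): U=BBWW F=OOGW R=GWRR B=RRYB L=YBOO
After move 3 (R): R=RGRW U=BOWW F=OGGG D=YYYR B=WRBB
Query 1: D[3] = R
Query 2: L[3] = O
Query 3: U[0] = B
Query 4: B[3] = B

Answer: R O B B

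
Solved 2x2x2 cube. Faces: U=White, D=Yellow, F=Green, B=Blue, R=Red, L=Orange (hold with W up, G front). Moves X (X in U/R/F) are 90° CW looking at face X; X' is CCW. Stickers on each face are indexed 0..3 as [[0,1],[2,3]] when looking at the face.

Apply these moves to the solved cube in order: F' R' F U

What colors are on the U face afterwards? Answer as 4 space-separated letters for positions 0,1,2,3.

After move 1 (F'): F=GGGG U=WWRR R=YRYR D=OOYY L=OWOW
After move 2 (R'): R=RRYY U=WBRB F=GWGR D=OGYG B=YBOB
After move 3 (F): F=GGRW U=WBWW R=RRBY D=YRYG L=OOOG
After move 4 (U): U=WWWB F=RRRW R=YBBY B=OOOB L=GGOG
Query: U face = WWWB

Answer: W W W B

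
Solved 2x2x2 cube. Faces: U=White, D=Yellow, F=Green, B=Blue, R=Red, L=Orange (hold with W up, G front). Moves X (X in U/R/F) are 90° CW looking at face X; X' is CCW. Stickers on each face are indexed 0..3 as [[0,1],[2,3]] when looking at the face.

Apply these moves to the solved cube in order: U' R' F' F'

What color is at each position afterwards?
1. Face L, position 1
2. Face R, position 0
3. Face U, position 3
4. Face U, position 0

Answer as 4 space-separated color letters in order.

After move 1 (U'): U=WWWW F=OOGG R=GGRR B=RRBB L=BBOO
After move 2 (R'): R=GRGR U=WBWR F=OWGW D=YOYG B=YRYB
After move 3 (F'): F=WWOG U=WBGG R=ORYR D=BOYG L=BROW
After move 4 (F'): F=WGWO U=WBOY R=ORBR D=RWYG L=BGOG
Query 1: L[1] = G
Query 2: R[0] = O
Query 3: U[3] = Y
Query 4: U[0] = W

Answer: G O Y W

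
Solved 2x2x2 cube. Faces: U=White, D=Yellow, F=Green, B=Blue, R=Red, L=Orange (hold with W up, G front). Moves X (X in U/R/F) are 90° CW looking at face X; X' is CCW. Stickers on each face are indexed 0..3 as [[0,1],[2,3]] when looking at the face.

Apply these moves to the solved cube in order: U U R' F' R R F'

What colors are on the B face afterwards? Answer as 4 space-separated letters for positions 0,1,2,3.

Answer: G G W B

Derivation:
After move 1 (U): U=WWWW F=RRGG R=BBRR B=OOBB L=GGOO
After move 2 (U): U=WWWW F=BBGG R=OORR B=GGBB L=RROO
After move 3 (R'): R=OROR U=WBWG F=BWGW D=YBYG B=YGYB
After move 4 (F'): F=WWBG U=WBOO R=BRYR D=ROYG L=RGOW
After move 5 (R): R=YBRR U=WWOG F=WOBG D=RYYY B=OGBB
After move 6 (R): R=RYRB U=WOOG F=WYBY D=RBYO B=GGWB
After move 7 (F'): F=YYWB U=WORR R=BYRB D=GWYO L=RGOO
Query: B face = GGWB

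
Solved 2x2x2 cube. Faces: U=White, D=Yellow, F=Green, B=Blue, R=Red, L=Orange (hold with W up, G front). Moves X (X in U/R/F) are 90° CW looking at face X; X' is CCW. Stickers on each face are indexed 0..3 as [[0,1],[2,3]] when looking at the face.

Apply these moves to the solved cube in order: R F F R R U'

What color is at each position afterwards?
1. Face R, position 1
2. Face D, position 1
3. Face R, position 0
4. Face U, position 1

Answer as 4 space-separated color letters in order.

Answer: W G Y B

Derivation:
After move 1 (R): R=RRRR U=WGWG F=GYGY D=YBYB B=WBWB
After move 2 (F): F=GGYY U=WGOO R=WRGR D=RRYB L=OYOB
After move 3 (F): F=YGYG U=WGBY R=OROR D=GWYB L=OROR
After move 4 (R): R=OORR U=WGBG F=YWYB D=GWYW B=YBGB
After move 5 (R): R=RORO U=WWBB F=YWYW D=GGYY B=GBGB
After move 6 (U'): U=WBWB F=ORYW R=YWRO B=ROGB L=GBOR
Query 1: R[1] = W
Query 2: D[1] = G
Query 3: R[0] = Y
Query 4: U[1] = B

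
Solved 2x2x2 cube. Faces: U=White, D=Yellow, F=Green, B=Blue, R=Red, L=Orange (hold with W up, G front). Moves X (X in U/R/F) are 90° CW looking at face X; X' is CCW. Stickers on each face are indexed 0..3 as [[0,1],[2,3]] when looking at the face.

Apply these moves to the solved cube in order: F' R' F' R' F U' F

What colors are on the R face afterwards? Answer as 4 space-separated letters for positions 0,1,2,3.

Answer: W W R O

Derivation:
After move 1 (F'): F=GGGG U=WWRR R=YRYR D=OOYY L=OWOW
After move 2 (R'): R=RRYY U=WBRB F=GWGR D=OGYG B=YBOB
After move 3 (F'): F=WRGG U=WBRY R=GROY D=WWYG L=OBOR
After move 4 (R'): R=RYGO U=WORY F=WBGY D=WRYG B=GBWB
After move 5 (F): F=GWYB U=WORB R=RYYO D=GRYG L=OWOR
After move 6 (U'): U=OBWR F=OWYB R=GWYO B=RYWB L=GBOR
After move 7 (F): F=YOBW U=OBRB R=WWRO D=YGYG L=GGOR
Query: R face = WWRO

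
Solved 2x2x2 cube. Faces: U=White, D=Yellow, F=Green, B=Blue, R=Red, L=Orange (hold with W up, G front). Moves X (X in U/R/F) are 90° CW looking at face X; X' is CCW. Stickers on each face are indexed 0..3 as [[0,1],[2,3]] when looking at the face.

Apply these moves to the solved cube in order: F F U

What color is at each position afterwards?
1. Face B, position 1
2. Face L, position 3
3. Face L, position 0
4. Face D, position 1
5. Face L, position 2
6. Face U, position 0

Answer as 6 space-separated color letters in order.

Answer: R R G W O Y

Derivation:
After move 1 (F): F=GGGG U=WWOO R=WRWR D=RRYY L=OYOY
After move 2 (F): F=GGGG U=WWYY R=OROR D=WWYY L=OROR
After move 3 (U): U=YWYW F=ORGG R=BBOR B=ORBB L=GGOR
Query 1: B[1] = R
Query 2: L[3] = R
Query 3: L[0] = G
Query 4: D[1] = W
Query 5: L[2] = O
Query 6: U[0] = Y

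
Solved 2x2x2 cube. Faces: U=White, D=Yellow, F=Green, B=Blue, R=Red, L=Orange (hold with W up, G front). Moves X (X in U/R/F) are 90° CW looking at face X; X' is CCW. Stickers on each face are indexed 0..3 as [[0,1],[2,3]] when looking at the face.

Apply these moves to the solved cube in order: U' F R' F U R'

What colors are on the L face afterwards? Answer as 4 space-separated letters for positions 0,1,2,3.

After move 1 (U'): U=WWWW F=OOGG R=GGRR B=RRBB L=BBOO
After move 2 (F): F=GOGO U=WWOB R=WGWR D=RGYY L=BYOY
After move 3 (R'): R=GRWW U=WBOR F=GWGB D=ROYO B=YRGB
After move 4 (F): F=GGBW U=WBYY R=ORRW D=WGYO L=BROO
After move 5 (U): U=YWYB F=ORBW R=YRRW B=BRGB L=GGOO
After move 6 (R'): R=RWYR U=YGYB F=OWBB D=WRYW B=ORGB
Query: L face = GGOO

Answer: G G O O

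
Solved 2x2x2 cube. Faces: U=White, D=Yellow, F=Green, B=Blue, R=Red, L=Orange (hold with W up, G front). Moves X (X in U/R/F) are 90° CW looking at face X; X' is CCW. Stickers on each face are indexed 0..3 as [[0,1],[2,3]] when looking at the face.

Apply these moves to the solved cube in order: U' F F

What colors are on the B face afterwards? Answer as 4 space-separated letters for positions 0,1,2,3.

Answer: R R B B

Derivation:
After move 1 (U'): U=WWWW F=OOGG R=GGRR B=RRBB L=BBOO
After move 2 (F): F=GOGO U=WWOB R=WGWR D=RGYY L=BYOY
After move 3 (F): F=GGOO U=WWYY R=OGBR D=WWYY L=BROG
Query: B face = RRBB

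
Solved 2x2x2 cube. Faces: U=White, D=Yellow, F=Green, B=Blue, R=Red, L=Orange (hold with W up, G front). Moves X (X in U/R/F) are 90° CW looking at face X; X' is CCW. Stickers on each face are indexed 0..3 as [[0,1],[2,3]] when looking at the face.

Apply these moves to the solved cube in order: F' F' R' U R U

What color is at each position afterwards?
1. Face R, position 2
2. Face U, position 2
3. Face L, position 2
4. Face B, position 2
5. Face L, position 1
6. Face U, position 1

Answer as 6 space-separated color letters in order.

Answer: O Y O W G Y

Derivation:
After move 1 (F'): F=GGGG U=WWRR R=YRYR D=OOYY L=OWOW
After move 2 (F'): F=GGGG U=WWYY R=OROR D=WWYY L=OROR
After move 3 (R'): R=RROO U=WBYB F=GWGY D=WGYG B=YBWB
After move 4 (U): U=YWBB F=RRGY R=YBOO B=ORWB L=GWOR
After move 5 (R): R=OYOB U=YRBY F=RGGG D=WWYO B=BRWB
After move 6 (U): U=BYYR F=OYGG R=BROB B=GWWB L=RGOR
Query 1: R[2] = O
Query 2: U[2] = Y
Query 3: L[2] = O
Query 4: B[2] = W
Query 5: L[1] = G
Query 6: U[1] = Y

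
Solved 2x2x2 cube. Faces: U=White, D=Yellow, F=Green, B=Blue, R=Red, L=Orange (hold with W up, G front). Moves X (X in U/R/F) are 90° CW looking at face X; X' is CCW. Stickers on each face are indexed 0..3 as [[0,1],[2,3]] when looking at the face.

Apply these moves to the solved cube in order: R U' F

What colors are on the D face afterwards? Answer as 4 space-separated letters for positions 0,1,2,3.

Answer: R G Y B

Derivation:
After move 1 (R): R=RRRR U=WGWG F=GYGY D=YBYB B=WBWB
After move 2 (U'): U=GGWW F=OOGY R=GYRR B=RRWB L=WBOO
After move 3 (F): F=GOYO U=GGOB R=WYWR D=RGYB L=WYOB
Query: D face = RGYB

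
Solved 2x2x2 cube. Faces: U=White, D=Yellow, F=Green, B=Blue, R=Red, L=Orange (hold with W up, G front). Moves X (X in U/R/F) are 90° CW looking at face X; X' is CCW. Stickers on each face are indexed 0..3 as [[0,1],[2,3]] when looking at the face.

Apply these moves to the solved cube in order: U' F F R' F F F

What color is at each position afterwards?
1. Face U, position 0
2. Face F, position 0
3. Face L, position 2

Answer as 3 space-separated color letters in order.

Answer: W W O

Derivation:
After move 1 (U'): U=WWWW F=OOGG R=GGRR B=RRBB L=BBOO
After move 2 (F): F=GOGO U=WWOB R=WGWR D=RGYY L=BYOY
After move 3 (F): F=GGOO U=WWYY R=OGBR D=WWYY L=BROG
After move 4 (R'): R=GROB U=WBYR F=GWOY D=WGYO B=YRWB
After move 5 (F): F=OGYW U=WBGR R=YRRB D=OGYO L=BWOG
After move 6 (F): F=YOWG U=WBGW R=GRRB D=RYYO L=BOOG
After move 7 (F): F=WYGO U=WBGO R=GRWB D=RGYO L=BROY
Query 1: U[0] = W
Query 2: F[0] = W
Query 3: L[2] = O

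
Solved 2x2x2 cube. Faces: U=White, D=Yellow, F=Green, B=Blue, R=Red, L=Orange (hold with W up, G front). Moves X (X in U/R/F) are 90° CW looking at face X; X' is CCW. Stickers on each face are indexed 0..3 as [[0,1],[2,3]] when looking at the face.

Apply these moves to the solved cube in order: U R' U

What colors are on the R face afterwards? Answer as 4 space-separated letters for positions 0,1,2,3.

After move 1 (U): U=WWWW F=RRGG R=BBRR B=OOBB L=GGOO
After move 2 (R'): R=BRBR U=WBWO F=RWGW D=YRYG B=YOYB
After move 3 (U): U=WWOB F=BRGW R=YOBR B=GGYB L=RWOO
Query: R face = YOBR

Answer: Y O B R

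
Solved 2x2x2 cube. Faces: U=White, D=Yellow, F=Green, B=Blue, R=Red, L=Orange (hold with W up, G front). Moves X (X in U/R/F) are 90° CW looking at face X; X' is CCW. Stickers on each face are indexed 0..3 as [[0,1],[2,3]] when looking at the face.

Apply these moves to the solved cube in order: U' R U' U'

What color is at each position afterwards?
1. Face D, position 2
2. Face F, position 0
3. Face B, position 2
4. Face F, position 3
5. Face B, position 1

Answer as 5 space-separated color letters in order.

After move 1 (U'): U=WWWW F=OOGG R=GGRR B=RRBB L=BBOO
After move 2 (R): R=RGRG U=WOWG F=OYGY D=YBYR B=WRWB
After move 3 (U'): U=OGWW F=BBGY R=OYRG B=RGWB L=WROO
After move 4 (U'): U=GWOW F=WRGY R=BBRG B=OYWB L=RGOO
Query 1: D[2] = Y
Query 2: F[0] = W
Query 3: B[2] = W
Query 4: F[3] = Y
Query 5: B[1] = Y

Answer: Y W W Y Y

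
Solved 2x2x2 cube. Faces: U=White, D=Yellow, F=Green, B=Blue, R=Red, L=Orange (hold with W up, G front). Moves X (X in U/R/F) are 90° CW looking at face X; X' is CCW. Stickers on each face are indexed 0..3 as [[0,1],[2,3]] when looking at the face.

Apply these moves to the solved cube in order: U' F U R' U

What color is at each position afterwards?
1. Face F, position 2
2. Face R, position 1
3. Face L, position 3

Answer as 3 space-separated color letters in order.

After move 1 (U'): U=WWWW F=OOGG R=GGRR B=RRBB L=BBOO
After move 2 (F): F=GOGO U=WWOB R=WGWR D=RGYY L=BYOY
After move 3 (U): U=OWBW F=WGGO R=RRWR B=BYBB L=GOOY
After move 4 (R'): R=RRRW U=OBBB F=WWGW D=RGYO B=YYGB
After move 5 (U): U=BOBB F=RRGW R=YYRW B=GOGB L=WWOY
Query 1: F[2] = G
Query 2: R[1] = Y
Query 3: L[3] = Y

Answer: G Y Y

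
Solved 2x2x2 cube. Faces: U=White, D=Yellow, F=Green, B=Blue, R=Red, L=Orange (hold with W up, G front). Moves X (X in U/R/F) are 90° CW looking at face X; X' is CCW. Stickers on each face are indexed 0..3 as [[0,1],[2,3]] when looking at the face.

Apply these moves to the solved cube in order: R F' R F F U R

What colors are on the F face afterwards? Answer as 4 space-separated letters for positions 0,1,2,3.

After move 1 (R): R=RRRR U=WGWG F=GYGY D=YBYB B=WBWB
After move 2 (F'): F=YYGG U=WGRR R=BRYR D=OOYB L=OGOW
After move 3 (R): R=YBRR U=WYRG F=YOGB D=OWYW B=RBGB
After move 4 (F): F=GYBO U=WYWG R=RBGR D=RYYW L=OOOW
After move 5 (F): F=BGOY U=WYWO R=WBGR D=GRYW L=OROY
After move 6 (U): U=WWOY F=WBOY R=RBGR B=ORGB L=BGOY
After move 7 (R): R=GRRB U=WBOY F=WROW D=GGYO B=YRWB
Query: F face = WROW

Answer: W R O W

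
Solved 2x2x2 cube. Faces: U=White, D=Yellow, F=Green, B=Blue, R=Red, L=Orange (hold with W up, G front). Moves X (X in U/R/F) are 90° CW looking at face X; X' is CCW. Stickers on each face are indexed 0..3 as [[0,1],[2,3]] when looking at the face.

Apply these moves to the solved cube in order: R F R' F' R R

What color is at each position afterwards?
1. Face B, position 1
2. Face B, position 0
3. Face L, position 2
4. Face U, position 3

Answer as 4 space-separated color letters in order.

After move 1 (R): R=RRRR U=WGWG F=GYGY D=YBYB B=WBWB
After move 2 (F): F=GGYY U=WGOO R=WRGR D=RRYB L=OYOB
After move 3 (R'): R=RRWG U=WWOW F=GGYO D=RGYY B=BBRB
After move 4 (F'): F=GOGY U=WWRW R=GRRG D=YBYY L=OWOO
After move 5 (R): R=RGGR U=WORY F=GBGY D=YRYB B=WBWB
After move 6 (R): R=GRRG U=WBRY F=GRGB D=YWYW B=YBOB
Query 1: B[1] = B
Query 2: B[0] = Y
Query 3: L[2] = O
Query 4: U[3] = Y

Answer: B Y O Y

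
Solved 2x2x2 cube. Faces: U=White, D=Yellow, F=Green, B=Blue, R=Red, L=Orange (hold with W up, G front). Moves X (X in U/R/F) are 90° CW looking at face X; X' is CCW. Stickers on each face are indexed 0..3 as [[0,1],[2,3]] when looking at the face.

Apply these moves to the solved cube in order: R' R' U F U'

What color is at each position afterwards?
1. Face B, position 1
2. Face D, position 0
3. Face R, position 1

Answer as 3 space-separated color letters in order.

Answer: B R R

Derivation:
After move 1 (R'): R=RRRR U=WBWB F=GWGW D=YGYG B=YBYB
After move 2 (R'): R=RRRR U=WYWY F=GBGB D=YWYW B=GBGB
After move 3 (U): U=WWYY F=RRGB R=GBRR B=OOGB L=GBOO
After move 4 (F): F=GRBR U=WWOB R=YBYR D=RGYW L=GYOW
After move 5 (U'): U=WBWO F=GYBR R=GRYR B=YBGB L=OOOW
Query 1: B[1] = B
Query 2: D[0] = R
Query 3: R[1] = R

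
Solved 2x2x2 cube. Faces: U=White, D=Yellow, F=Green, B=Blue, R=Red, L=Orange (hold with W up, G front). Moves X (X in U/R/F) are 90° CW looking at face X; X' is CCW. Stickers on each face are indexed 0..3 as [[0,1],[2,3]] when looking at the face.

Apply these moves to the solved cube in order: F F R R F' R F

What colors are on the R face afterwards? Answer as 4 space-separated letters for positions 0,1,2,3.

After move 1 (F): F=GGGG U=WWOO R=WRWR D=RRYY L=OYOY
After move 2 (F): F=GGGG U=WWYY R=OROR D=WWYY L=OROR
After move 3 (R): R=OORR U=WGYG F=GWGY D=WBYB B=YBWB
After move 4 (R): R=RORO U=WWYY F=GBGB D=WWYY B=GBGB
After move 5 (F'): F=BBGG U=WWRR R=WOWO D=RRYY L=OYOY
After move 6 (R): R=WWOO U=WBRG F=BRGY D=RGYG B=RBWB
After move 7 (F): F=GBYR U=WBYY R=RWGO D=OWYG L=OROG
Query: R face = RWGO

Answer: R W G O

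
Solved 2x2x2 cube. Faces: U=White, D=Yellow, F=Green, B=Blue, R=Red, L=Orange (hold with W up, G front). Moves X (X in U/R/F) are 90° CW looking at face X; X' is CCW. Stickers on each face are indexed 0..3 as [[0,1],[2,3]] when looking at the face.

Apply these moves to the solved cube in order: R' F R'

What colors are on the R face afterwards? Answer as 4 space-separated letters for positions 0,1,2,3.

Answer: R R W B

Derivation:
After move 1 (R'): R=RRRR U=WBWB F=GWGW D=YGYG B=YBYB
After move 2 (F): F=GGWW U=WBOO R=WRBR D=RRYG L=OYOG
After move 3 (R'): R=RRWB U=WYOY F=GBWO D=RGYW B=GBRB
Query: R face = RRWB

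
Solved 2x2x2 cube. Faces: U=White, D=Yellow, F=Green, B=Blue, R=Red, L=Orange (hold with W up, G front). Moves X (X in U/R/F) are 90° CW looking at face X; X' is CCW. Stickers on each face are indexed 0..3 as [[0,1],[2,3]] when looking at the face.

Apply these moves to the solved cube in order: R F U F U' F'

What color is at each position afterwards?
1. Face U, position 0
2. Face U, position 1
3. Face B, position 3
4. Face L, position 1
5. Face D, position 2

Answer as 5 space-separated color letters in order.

Answer: W G B B Y

Derivation:
After move 1 (R): R=RRRR U=WGWG F=GYGY D=YBYB B=WBWB
After move 2 (F): F=GGYY U=WGOO R=WRGR D=RRYB L=OYOB
After move 3 (U): U=OWOG F=WRYY R=WBGR B=OYWB L=GGOB
After move 4 (F): F=YWYR U=OWBG R=OBGR D=GWYB L=GROR
After move 5 (U'): U=WGOB F=GRYR R=YWGR B=OBWB L=OYOR
After move 6 (F'): F=RRGY U=WGYG R=WWGR D=YRYB L=OBOO
Query 1: U[0] = W
Query 2: U[1] = G
Query 3: B[3] = B
Query 4: L[1] = B
Query 5: D[2] = Y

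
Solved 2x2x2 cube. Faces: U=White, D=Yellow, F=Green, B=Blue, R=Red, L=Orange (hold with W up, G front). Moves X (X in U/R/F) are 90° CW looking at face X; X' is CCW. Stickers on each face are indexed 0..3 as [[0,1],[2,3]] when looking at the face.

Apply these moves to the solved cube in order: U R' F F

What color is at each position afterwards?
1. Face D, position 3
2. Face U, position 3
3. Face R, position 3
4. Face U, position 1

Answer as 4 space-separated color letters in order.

Answer: G Y R B

Derivation:
After move 1 (U): U=WWWW F=RRGG R=BBRR B=OOBB L=GGOO
After move 2 (R'): R=BRBR U=WBWO F=RWGW D=YRYG B=YOYB
After move 3 (F): F=GRWW U=WBOG R=WROR D=BBYG L=GYOR
After move 4 (F): F=WGWR U=WBRY R=ORGR D=OWYG L=GBOB
Query 1: D[3] = G
Query 2: U[3] = Y
Query 3: R[3] = R
Query 4: U[1] = B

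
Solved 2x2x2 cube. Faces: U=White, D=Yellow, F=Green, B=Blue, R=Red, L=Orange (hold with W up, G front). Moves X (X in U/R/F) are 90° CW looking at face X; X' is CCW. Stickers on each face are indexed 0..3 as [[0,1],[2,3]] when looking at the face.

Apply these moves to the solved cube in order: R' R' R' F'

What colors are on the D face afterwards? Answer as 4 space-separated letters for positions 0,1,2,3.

After move 1 (R'): R=RRRR U=WBWB F=GWGW D=YGYG B=YBYB
After move 2 (R'): R=RRRR U=WYWY F=GBGB D=YWYW B=GBGB
After move 3 (R'): R=RRRR U=WGWG F=GYGY D=YBYB B=WBWB
After move 4 (F'): F=YYGG U=WGRR R=BRYR D=OOYB L=OGOW
Query: D face = OOYB

Answer: O O Y B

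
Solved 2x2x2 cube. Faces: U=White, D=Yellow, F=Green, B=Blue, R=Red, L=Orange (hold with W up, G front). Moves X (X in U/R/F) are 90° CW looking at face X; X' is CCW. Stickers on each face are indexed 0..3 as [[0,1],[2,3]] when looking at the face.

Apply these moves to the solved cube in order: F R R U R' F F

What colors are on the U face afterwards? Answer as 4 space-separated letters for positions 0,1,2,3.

Answer: O G W R

Derivation:
After move 1 (F): F=GGGG U=WWOO R=WRWR D=RRYY L=OYOY
After move 2 (R): R=WWRR U=WGOG F=GRGY D=RBYB B=OBWB
After move 3 (R): R=RWRW U=WROY F=GBGB D=RWYO B=GBGB
After move 4 (U): U=OWYR F=RWGB R=GBRW B=OYGB L=GBOY
After move 5 (R'): R=BWGR U=OGYO F=RWGR D=RWYB B=OYWB
After move 6 (F): F=GRRW U=OGYB R=YWOR D=GBYB L=GROW
After move 7 (F): F=RGWR U=OGWR R=YWBR D=OYYB L=GGOB
Query: U face = OGWR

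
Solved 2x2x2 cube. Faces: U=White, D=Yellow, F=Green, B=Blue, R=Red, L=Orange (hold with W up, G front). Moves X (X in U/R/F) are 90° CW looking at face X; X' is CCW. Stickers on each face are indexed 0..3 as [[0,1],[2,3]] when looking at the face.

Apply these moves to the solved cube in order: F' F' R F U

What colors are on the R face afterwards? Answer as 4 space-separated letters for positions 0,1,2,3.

After move 1 (F'): F=GGGG U=WWRR R=YRYR D=OOYY L=OWOW
After move 2 (F'): F=GGGG U=WWYY R=OROR D=WWYY L=OROR
After move 3 (R): R=OORR U=WGYG F=GWGY D=WBYB B=YBWB
After move 4 (F): F=GGYW U=WGRR R=YOGR D=ROYB L=OWOB
After move 5 (U): U=RWRG F=YOYW R=YBGR B=OWWB L=GGOB
Query: R face = YBGR

Answer: Y B G R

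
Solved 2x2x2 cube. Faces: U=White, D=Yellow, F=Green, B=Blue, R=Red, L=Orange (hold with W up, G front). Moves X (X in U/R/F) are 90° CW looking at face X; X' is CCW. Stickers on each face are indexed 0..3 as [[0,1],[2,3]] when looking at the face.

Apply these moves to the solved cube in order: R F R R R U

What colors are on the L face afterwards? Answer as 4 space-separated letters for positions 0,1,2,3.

After move 1 (R): R=RRRR U=WGWG F=GYGY D=YBYB B=WBWB
After move 2 (F): F=GGYY U=WGOO R=WRGR D=RRYB L=OYOB
After move 3 (R): R=GWRR U=WGOY F=GRYB D=RWYW B=OBGB
After move 4 (R): R=RGRW U=WROB F=GWYW D=RGYO B=YBGB
After move 5 (R): R=RRWG U=WWOW F=GGYO D=RGYY B=BBRB
After move 6 (U): U=OWWW F=RRYO R=BBWG B=OYRB L=GGOB
Query: L face = GGOB

Answer: G G O B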